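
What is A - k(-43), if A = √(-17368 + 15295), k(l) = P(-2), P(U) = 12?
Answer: -12 + I*√2073 ≈ -12.0 + 45.53*I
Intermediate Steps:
k(l) = 12
A = I*√2073 (A = √(-2073) = I*√2073 ≈ 45.53*I)
A - k(-43) = I*√2073 - 1*12 = I*√2073 - 12 = -12 + I*√2073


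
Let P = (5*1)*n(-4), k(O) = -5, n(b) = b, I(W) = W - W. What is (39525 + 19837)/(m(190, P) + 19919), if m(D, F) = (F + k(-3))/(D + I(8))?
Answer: 2255756/756917 ≈ 2.9802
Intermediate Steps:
I(W) = 0
P = -20 (P = (5*1)*(-4) = 5*(-4) = -20)
m(D, F) = (-5 + F)/D (m(D, F) = (F - 5)/(D + 0) = (-5 + F)/D)
(39525 + 19837)/(m(190, P) + 19919) = (39525 + 19837)/((-5 - 20)/190 + 19919) = 59362/((1/190)*(-25) + 19919) = 59362/(-5/38 + 19919) = 59362/(756917/38) = 59362*(38/756917) = 2255756/756917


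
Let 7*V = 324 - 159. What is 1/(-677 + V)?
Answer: -7/4574 ≈ -0.0015304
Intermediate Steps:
V = 165/7 (V = (324 - 159)/7 = (⅐)*165 = 165/7 ≈ 23.571)
1/(-677 + V) = 1/(-677 + 165/7) = 1/(-4574/7) = -7/4574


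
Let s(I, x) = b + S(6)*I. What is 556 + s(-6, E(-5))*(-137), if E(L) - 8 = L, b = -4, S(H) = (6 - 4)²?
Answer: 4392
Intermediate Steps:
S(H) = 4 (S(H) = 2² = 4)
E(L) = 8 + L
s(I, x) = -4 + 4*I
556 + s(-6, E(-5))*(-137) = 556 + (-4 + 4*(-6))*(-137) = 556 + (-4 - 24)*(-137) = 556 - 28*(-137) = 556 + 3836 = 4392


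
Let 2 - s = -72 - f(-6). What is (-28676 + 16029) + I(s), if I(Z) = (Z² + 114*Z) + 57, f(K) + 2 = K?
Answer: -710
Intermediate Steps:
f(K) = -2 + K
s = 66 (s = 2 - (-72 - (-2 - 6)) = 2 - (-72 - 1*(-8)) = 2 - (-72 + 8) = 2 - 1*(-64) = 2 + 64 = 66)
I(Z) = 57 + Z² + 114*Z
(-28676 + 16029) + I(s) = (-28676 + 16029) + (57 + 66² + 114*66) = -12647 + (57 + 4356 + 7524) = -12647 + 11937 = -710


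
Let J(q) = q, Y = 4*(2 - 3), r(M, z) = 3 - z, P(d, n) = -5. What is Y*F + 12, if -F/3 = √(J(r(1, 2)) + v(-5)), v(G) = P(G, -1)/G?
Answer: 12 + 12*√2 ≈ 28.971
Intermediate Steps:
v(G) = -5/G
Y = -4 (Y = 4*(-1) = -4)
F = -3*√2 (F = -3*√((3 - 1*2) - 5/(-5)) = -3*√((3 - 2) - 5*(-⅕)) = -3*√(1 + 1) = -3*√2 ≈ -4.2426)
Y*F + 12 = -(-12)*√2 + 12 = 12*√2 + 12 = 12 + 12*√2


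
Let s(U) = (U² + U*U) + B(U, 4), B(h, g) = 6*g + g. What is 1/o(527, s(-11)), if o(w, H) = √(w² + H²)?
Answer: √350629/350629 ≈ 0.0016888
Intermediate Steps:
B(h, g) = 7*g
s(U) = 28 + 2*U² (s(U) = (U² + U*U) + 7*4 = (U² + U²) + 28 = 2*U² + 28 = 28 + 2*U²)
o(w, H) = √(H² + w²)
1/o(527, s(-11)) = 1/(√((28 + 2*(-11)²)² + 527²)) = 1/(√((28 + 2*121)² + 277729)) = 1/(√((28 + 242)² + 277729)) = 1/(√(270² + 277729)) = 1/(√(72900 + 277729)) = 1/(√350629) = √350629/350629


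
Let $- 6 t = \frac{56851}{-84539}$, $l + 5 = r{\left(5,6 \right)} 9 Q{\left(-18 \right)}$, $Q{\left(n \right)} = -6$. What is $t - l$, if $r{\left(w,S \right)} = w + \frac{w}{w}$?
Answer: $\frac{166936837}{507234} \approx 329.11$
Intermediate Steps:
$r{\left(w,S \right)} = 1 + w$ ($r{\left(w,S \right)} = w + 1 = 1 + w$)
$l = -329$ ($l = -5 + \left(1 + 5\right) 9 \left(-6\right) = -5 + 6 \cdot 9 \left(-6\right) = -5 + 54 \left(-6\right) = -5 - 324 = -329$)
$t = \frac{56851}{507234}$ ($t = - \frac{56851 \frac{1}{-84539}}{6} = - \frac{56851 \left(- \frac{1}{84539}\right)}{6} = \left(- \frac{1}{6}\right) \left(- \frac{56851}{84539}\right) = \frac{56851}{507234} \approx 0.11208$)
$t - l = \frac{56851}{507234} - -329 = \frac{56851}{507234} + 329 = \frac{166936837}{507234}$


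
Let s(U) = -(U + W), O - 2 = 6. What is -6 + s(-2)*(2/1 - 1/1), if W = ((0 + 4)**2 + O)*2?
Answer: -52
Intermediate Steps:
O = 8 (O = 2 + 6 = 8)
W = 48 (W = ((0 + 4)**2 + 8)*2 = (4**2 + 8)*2 = (16 + 8)*2 = 24*2 = 48)
s(U) = -48 - U (s(U) = -(U + 48) = -(48 + U) = -48 - U)
-6 + s(-2)*(2/1 - 1/1) = -6 + (-48 - 1*(-2))*(2/1 - 1/1) = -6 + (-48 + 2)*(2*1 - 1*1) = -6 - 46*(2 - 1) = -6 - 46*1 = -6 - 46 = -52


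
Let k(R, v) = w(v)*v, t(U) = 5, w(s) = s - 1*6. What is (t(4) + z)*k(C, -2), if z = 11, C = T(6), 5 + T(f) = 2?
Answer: 256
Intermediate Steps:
w(s) = -6 + s (w(s) = s - 6 = -6 + s)
T(f) = -3 (T(f) = -5 + 2 = -3)
C = -3
k(R, v) = v*(-6 + v) (k(R, v) = (-6 + v)*v = v*(-6 + v))
(t(4) + z)*k(C, -2) = (5 + 11)*(-2*(-6 - 2)) = 16*(-2*(-8)) = 16*16 = 256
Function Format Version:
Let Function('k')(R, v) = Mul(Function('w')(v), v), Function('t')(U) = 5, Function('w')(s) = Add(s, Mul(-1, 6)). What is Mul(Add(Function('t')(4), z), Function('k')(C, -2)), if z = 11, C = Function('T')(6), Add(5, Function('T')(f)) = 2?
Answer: 256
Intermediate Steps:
Function('w')(s) = Add(-6, s) (Function('w')(s) = Add(s, -6) = Add(-6, s))
Function('T')(f) = -3 (Function('T')(f) = Add(-5, 2) = -3)
C = -3
Function('k')(R, v) = Mul(v, Add(-6, v)) (Function('k')(R, v) = Mul(Add(-6, v), v) = Mul(v, Add(-6, v)))
Mul(Add(Function('t')(4), z), Function('k')(C, -2)) = Mul(Add(5, 11), Mul(-2, Add(-6, -2))) = Mul(16, Mul(-2, -8)) = Mul(16, 16) = 256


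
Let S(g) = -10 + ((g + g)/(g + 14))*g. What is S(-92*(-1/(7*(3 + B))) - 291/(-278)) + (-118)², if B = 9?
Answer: 3827588925967/275077803 ≈ 13915.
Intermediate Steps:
S(g) = -10 + 2*g²/(14 + g) (S(g) = -10 + ((2*g)/(14 + g))*g = -10 + (2*g/(14 + g))*g = -10 + 2*g²/(14 + g))
S(-92*(-1/(7*(3 + B))) - 291/(-278)) + (-118)² = 2*(-70 + (-92*(-1/(7*(3 + 9))) - 291/(-278))² - 5*(-92*(-1/(7*(3 + 9))) - 291/(-278)))/(14 + (-92*(-1/(7*(3 + 9))) - 291/(-278))) + (-118)² = 2*(-70 + (-92/((-7*12)) - 291*(-1/278))² - 5*(-92/((-7*12)) - 291*(-1/278)))/(14 + (-92/((-7*12)) - 291*(-1/278))) + 13924 = 2*(-70 + (-92/(-84) + 291/278)² - 5*(-92/(-84) + 291/278))/(14 + (-92/(-84) + 291/278)) + 13924 = 2*(-70 + (-92*(-1/84) + 291/278)² - 5*(-92*(-1/84) + 291/278))/(14 + (-92*(-1/84) + 291/278)) + 13924 = 2*(-70 + (23/21 + 291/278)² - 5*(23/21 + 291/278))/(14 + (23/21 + 291/278)) + 13924 = 2*(-70 + (12505/5838)² - 5*12505/5838)/(14 + 12505/5838) + 13924 = 2*(-70 + 156375025/34082244 - 62525/5838)/(94237/5838) + 13924 = 2*(5838/94237)*(-2594403005/34082244) + 13924 = -2594403005/275077803 + 13924 = 3827588925967/275077803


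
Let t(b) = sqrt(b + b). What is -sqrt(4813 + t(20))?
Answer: -sqrt(4813 + 2*sqrt(10)) ≈ -69.421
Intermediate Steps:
t(b) = sqrt(2)*sqrt(b) (t(b) = sqrt(2*b) = sqrt(2)*sqrt(b))
-sqrt(4813 + t(20)) = -sqrt(4813 + sqrt(2)*sqrt(20)) = -sqrt(4813 + sqrt(2)*(2*sqrt(5))) = -sqrt(4813 + 2*sqrt(10))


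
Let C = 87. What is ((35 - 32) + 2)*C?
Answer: 435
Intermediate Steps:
((35 - 32) + 2)*C = ((35 - 32) + 2)*87 = (3 + 2)*87 = 5*87 = 435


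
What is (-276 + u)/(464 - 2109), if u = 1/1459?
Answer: 402683/2400055 ≈ 0.16778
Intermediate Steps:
u = 1/1459 ≈ 0.00068540
(-276 + u)/(464 - 2109) = (-276 + 1/1459)/(464 - 2109) = -402683/1459/(-1645) = -402683/1459*(-1/1645) = 402683/2400055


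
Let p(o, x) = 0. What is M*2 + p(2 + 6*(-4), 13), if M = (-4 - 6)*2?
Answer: -40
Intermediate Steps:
M = -20 (M = -10*2 = -20)
M*2 + p(2 + 6*(-4), 13) = -20*2 + 0 = -40 + 0 = -40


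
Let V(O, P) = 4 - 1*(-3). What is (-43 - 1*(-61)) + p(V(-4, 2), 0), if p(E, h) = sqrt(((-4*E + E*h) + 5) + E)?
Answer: 18 + 4*I ≈ 18.0 + 4.0*I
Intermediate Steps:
V(O, P) = 7 (V(O, P) = 4 + 3 = 7)
p(E, h) = sqrt(5 - 3*E + E*h) (p(E, h) = sqrt((5 - 4*E + E*h) + E) = sqrt(5 - 3*E + E*h))
(-43 - 1*(-61)) + p(V(-4, 2), 0) = (-43 - 1*(-61)) + sqrt(5 - 3*7 + 7*0) = (-43 + 61) + sqrt(5 - 21 + 0) = 18 + sqrt(-16) = 18 + 4*I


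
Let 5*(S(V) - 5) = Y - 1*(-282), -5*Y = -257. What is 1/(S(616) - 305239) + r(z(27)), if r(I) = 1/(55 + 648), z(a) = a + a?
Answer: 7611608/5363315649 ≈ 0.0014192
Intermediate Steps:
Y = 257/5 (Y = -⅕*(-257) = 257/5 ≈ 51.400)
S(V) = 1792/25 (S(V) = 5 + (257/5 - 1*(-282))/5 = 5 + (257/5 + 282)/5 = 5 + (⅕)*(1667/5) = 5 + 1667/25 = 1792/25)
z(a) = 2*a
r(I) = 1/703
1/(S(616) - 305239) + r(z(27)) = 1/(1792/25 - 305239) + 1/703 = 1/(-7629183/25) + 1/703 = -25/7629183 + 1/703 = 7611608/5363315649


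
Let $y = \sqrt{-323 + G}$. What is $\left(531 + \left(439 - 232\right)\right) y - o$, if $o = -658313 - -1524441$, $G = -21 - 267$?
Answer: $-866128 + 738 i \sqrt{611} \approx -8.6613 \cdot 10^{5} + 18242.0 i$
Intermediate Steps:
$G = -288$
$y = i \sqrt{611}$ ($y = \sqrt{-323 - 288} = \sqrt{-611} = i \sqrt{611} \approx 24.718 i$)
$o = 866128$ ($o = -658313 + 1524441 = 866128$)
$\left(531 + \left(439 - 232\right)\right) y - o = \left(531 + \left(439 - 232\right)\right) i \sqrt{611} - 866128 = \left(531 + 207\right) i \sqrt{611} - 866128 = 738 i \sqrt{611} - 866128 = -866128 + 738 i \sqrt{611}$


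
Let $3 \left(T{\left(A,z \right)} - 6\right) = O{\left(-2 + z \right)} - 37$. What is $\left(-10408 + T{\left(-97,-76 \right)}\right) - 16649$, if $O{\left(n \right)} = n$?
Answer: $- \frac{81268}{3} \approx -27089.0$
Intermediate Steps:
$T{\left(A,z \right)} = -7 + \frac{z}{3}$ ($T{\left(A,z \right)} = 6 + \frac{\left(-2 + z\right) - 37}{3} = 6 + \frac{-39 + z}{3} = 6 + \left(-13 + \frac{z}{3}\right) = -7 + \frac{z}{3}$)
$\left(-10408 + T{\left(-97,-76 \right)}\right) - 16649 = \left(-10408 + \left(-7 + \frac{1}{3} \left(-76\right)\right)\right) - 16649 = \left(-10408 - \frac{97}{3}\right) - 16649 = - \frac{31321}{3} - 16649 = - \frac{81268}{3}$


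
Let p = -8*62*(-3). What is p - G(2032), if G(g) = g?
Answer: -544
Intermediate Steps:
p = 1488 (p = -496*(-3) = 1488)
p - G(2032) = 1488 - 1*2032 = 1488 - 2032 = -544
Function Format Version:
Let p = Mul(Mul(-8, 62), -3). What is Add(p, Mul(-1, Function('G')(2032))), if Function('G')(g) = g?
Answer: -544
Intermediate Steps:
p = 1488 (p = Mul(-496, -3) = 1488)
Add(p, Mul(-1, Function('G')(2032))) = Add(1488, Mul(-1, 2032)) = Add(1488, -2032) = -544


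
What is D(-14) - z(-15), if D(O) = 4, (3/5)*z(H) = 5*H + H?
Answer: 154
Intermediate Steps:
z(H) = 10*H (z(H) = 5*(5*H + H)/3 = 5*(6*H)/3 = 10*H)
D(-14) - z(-15) = 4 - 10*(-15) = 4 - 1*(-150) = 4 + 150 = 154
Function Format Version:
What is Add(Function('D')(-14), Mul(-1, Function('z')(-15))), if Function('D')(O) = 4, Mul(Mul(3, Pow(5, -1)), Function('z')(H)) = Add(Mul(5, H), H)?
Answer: 154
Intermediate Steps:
Function('z')(H) = Mul(10, H) (Function('z')(H) = Mul(Rational(5, 3), Add(Mul(5, H), H)) = Mul(Rational(5, 3), Mul(6, H)) = Mul(10, H))
Add(Function('D')(-14), Mul(-1, Function('z')(-15))) = Add(4, Mul(-1, Mul(10, -15))) = Add(4, Mul(-1, -150)) = Add(4, 150) = 154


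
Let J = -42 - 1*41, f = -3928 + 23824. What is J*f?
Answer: -1651368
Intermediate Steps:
f = 19896
J = -83 (J = -42 - 41 = -83)
J*f = -83*19896 = -1651368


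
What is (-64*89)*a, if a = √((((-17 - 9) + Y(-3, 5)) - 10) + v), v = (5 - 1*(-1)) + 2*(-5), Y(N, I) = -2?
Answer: -5696*I*√42 ≈ -36914.0*I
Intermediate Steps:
v = -4 (v = (5 + 1) - 10 = 6 - 10 = -4)
a = I*√42 (a = √((((-17 - 9) - 2) - 10) - 4) = √(((-26 - 2) - 10) - 4) = √((-28 - 10) - 4) = √(-38 - 4) = √(-42) = I*√42 ≈ 6.4807*I)
(-64*89)*a = (-64*89)*(I*√42) = -5696*I*√42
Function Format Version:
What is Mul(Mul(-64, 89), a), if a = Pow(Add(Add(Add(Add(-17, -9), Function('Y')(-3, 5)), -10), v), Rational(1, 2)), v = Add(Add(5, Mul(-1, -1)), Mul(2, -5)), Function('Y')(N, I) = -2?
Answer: Mul(-5696, I, Pow(42, Rational(1, 2))) ≈ Mul(-36914., I)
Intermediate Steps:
v = -4 (v = Add(Add(5, 1), -10) = Add(6, -10) = -4)
a = Mul(I, Pow(42, Rational(1, 2))) (a = Pow(Add(Add(Add(Add(-17, -9), -2), -10), -4), Rational(1, 2)) = Pow(Add(Add(Add(-26, -2), -10), -4), Rational(1, 2)) = Pow(Add(Add(-28, -10), -4), Rational(1, 2)) = Pow(Add(-38, -4), Rational(1, 2)) = Pow(-42, Rational(1, 2)) = Mul(I, Pow(42, Rational(1, 2))) ≈ Mul(6.4807, I))
Mul(Mul(-64, 89), a) = Mul(Mul(-64, 89), Mul(I, Pow(42, Rational(1, 2)))) = Mul(-5696, Mul(I, Pow(42, Rational(1, 2)))) = Mul(-5696, I, Pow(42, Rational(1, 2)))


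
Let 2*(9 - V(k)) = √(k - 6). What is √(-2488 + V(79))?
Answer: √(-9916 - 2*√73)/2 ≈ 49.832*I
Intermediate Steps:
V(k) = 9 - √(-6 + k)/2 (V(k) = 9 - √(k - 6)/2 = 9 - √(-6 + k)/2)
√(-2488 + V(79)) = √(-2488 + (9 - √(-6 + 79)/2)) = √(-2488 + (9 - √73/2)) = √(-2479 - √73/2)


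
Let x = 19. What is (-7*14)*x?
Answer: -1862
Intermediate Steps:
(-7*14)*x = -7*14*19 = -98*19 = -1862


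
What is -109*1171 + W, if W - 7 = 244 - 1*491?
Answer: -127879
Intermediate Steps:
W = -240 (W = 7 + (244 - 1*491) = 7 + (244 - 491) = 7 - 247 = -240)
-109*1171 + W = -109*1171 - 240 = -127639 - 240 = -127879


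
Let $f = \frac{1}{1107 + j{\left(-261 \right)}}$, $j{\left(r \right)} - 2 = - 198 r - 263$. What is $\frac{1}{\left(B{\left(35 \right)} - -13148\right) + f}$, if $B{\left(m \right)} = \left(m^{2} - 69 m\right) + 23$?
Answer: $\frac{52524}{629290045} \approx 8.3465 \cdot 10^{-5}$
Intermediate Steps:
$j{\left(r \right)} = -261 - 198 r$ ($j{\left(r \right)} = 2 - \left(263 + 198 r\right) = -261 - 198 r$)
$B{\left(m \right)} = 23 + m^{2} - 69 m$
$f = \frac{1}{52524}$ ($f = \frac{1}{1107 - -51417} = \frac{1}{1107 + \left(-261 + 51678\right)} = \frac{1}{1107 + 51417} = \frac{1}{52524} \approx 1.9039 \cdot 10^{-5}$)
$\frac{1}{\left(B{\left(35 \right)} - -13148\right) + f} = \frac{1}{\left(\left(23 + 35^{2} - 2415\right) - -13148\right) + \frac{1}{52524}} = \frac{1}{\left(\left(23 + 1225 - 2415\right) + 13148\right) + \frac{1}{52524}} = \frac{1}{\left(-1167 + 13148\right) + \frac{1}{52524}} = \frac{1}{11981 + \frac{1}{52524}} = \frac{1}{\frac{629290045}{52524}} = \frac{52524}{629290045}$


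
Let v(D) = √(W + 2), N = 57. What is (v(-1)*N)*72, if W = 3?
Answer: 4104*√5 ≈ 9176.8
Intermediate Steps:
v(D) = √5 (v(D) = √(3 + 2) = √5)
(v(-1)*N)*72 = (√5*57)*72 = (57*√5)*72 = 4104*√5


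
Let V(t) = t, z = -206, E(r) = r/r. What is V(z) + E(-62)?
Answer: -205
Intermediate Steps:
E(r) = 1
V(z) + E(-62) = -206 + 1 = -205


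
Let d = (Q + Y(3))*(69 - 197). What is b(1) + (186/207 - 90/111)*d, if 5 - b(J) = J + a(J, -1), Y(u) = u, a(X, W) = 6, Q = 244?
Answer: -7087090/2553 ≈ -2776.0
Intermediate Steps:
d = -31616 (d = (244 + 3)*(69 - 197) = 247*(-128) = -31616)
b(J) = -1 - J (b(J) = 5 - (J + 6) = 5 - (6 + J) = 5 + (-6 - J) = -1 - J)
b(1) + (186/207 - 90/111)*d = (-1 - 1*1) + (186/207 - 90/111)*(-31616) = (-1 - 1) + (186*(1/207) - 90*1/111)*(-31616) = -2 + (62/69 - 30/37)*(-31616) = -2 + (224/2553)*(-31616) = -2 - 7081984/2553 = -7087090/2553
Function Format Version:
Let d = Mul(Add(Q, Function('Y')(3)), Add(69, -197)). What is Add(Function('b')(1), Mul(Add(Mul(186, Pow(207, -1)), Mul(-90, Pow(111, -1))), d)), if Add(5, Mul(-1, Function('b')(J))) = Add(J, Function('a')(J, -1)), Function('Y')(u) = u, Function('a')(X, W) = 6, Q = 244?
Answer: Rational(-7087090, 2553) ≈ -2776.0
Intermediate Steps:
d = -31616 (d = Mul(Add(244, 3), Add(69, -197)) = Mul(247, -128) = -31616)
Function('b')(J) = Add(-1, Mul(-1, J)) (Function('b')(J) = Add(5, Mul(-1, Add(J, 6))) = Add(5, Mul(-1, Add(6, J))) = Add(5, Add(-6, Mul(-1, J))) = Add(-1, Mul(-1, J)))
Add(Function('b')(1), Mul(Add(Mul(186, Pow(207, -1)), Mul(-90, Pow(111, -1))), d)) = Add(Add(-1, Mul(-1, 1)), Mul(Add(Mul(186, Pow(207, -1)), Mul(-90, Pow(111, -1))), -31616)) = Add(Add(-1, -1), Mul(Add(Mul(186, Rational(1, 207)), Mul(-90, Rational(1, 111))), -31616)) = Add(-2, Mul(Add(Rational(62, 69), Rational(-30, 37)), -31616)) = Add(-2, Mul(Rational(224, 2553), -31616)) = Add(-2, Rational(-7081984, 2553)) = Rational(-7087090, 2553)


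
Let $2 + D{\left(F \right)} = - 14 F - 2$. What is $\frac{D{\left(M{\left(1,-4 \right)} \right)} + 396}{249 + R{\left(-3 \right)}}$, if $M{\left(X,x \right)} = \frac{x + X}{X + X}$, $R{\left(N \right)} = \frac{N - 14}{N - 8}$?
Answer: $\frac{4543}{2756} \approx 1.6484$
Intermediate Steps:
$R{\left(N \right)} = \frac{-14 + N}{-8 + N}$
$M{\left(X,x \right)} = \frac{X + x}{2 X}$
$D{\left(F \right)} = -4 - 14 F$ ($D{\left(F \right)} = -2 - \left(2 + 14 F\right) = -4 - 14 F$)
$\frac{D{\left(M{\left(1,-4 \right)} \right)} + 396}{249 + R{\left(-3 \right)}} = \frac{\left(-4 - 14 \frac{1 - 4}{2 \cdot 1}\right) + 396}{249 + \frac{-14 - 3}{-8 - 3}} = \frac{\left(-4 - 14 \cdot \frac{1}{2} \cdot 1 \left(-3\right)\right) + 396}{249 + \frac{1}{-11} \left(-17\right)} = \frac{\left(-4 - -21\right) + 396}{249 - - \frac{17}{11}} = \frac{\left(-4 + 21\right) + 396}{249 + \frac{17}{11}} = \frac{17 + 396}{\frac{2756}{11}} = 413 \cdot \frac{11}{2756} = \frac{4543}{2756}$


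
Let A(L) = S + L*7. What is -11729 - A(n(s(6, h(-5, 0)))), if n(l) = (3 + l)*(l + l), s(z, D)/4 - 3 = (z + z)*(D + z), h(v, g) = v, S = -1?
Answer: -64648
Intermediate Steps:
s(z, D) = 12 + 8*z*(D + z) (s(z, D) = 12 + 4*((z + z)*(D + z)) = 12 + 4*((2*z)*(D + z)) = 12 + 4*(2*z*(D + z)) = 12 + 8*z*(D + z))
n(l) = 2*l*(3 + l) (n(l) = (3 + l)*(2*l) = 2*l*(3 + l))
A(L) = -1 + 7*L (A(L) = -1 + L*7 = -1 + 7*L)
-11729 - A(n(s(6, h(-5, 0)))) = -11729 - (-1 + 7*(2*(12 + 8*6² + 8*(-5)*6)*(3 + (12 + 8*6² + 8*(-5)*6)))) = -11729 - (-1 + 7*(2*(12 + 8*36 - 240)*(3 + (12 + 8*36 - 240)))) = -11729 - (-1 + 7*(2*(12 + 288 - 240)*(3 + (12 + 288 - 240)))) = -11729 - (-1 + 7*(2*60*(3 + 60))) = -11729 - (-1 + 7*(2*60*63)) = -11729 - (-1 + 7*7560) = -11729 - (-1 + 52920) = -11729 - 1*52919 = -11729 - 52919 = -64648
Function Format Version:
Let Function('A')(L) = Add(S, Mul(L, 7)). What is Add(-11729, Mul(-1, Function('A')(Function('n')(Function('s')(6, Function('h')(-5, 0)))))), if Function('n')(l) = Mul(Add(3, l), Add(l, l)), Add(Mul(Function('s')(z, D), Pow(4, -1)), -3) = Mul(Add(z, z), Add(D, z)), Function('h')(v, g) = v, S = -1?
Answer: -64648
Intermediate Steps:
Function('s')(z, D) = Add(12, Mul(8, z, Add(D, z))) (Function('s')(z, D) = Add(12, Mul(4, Mul(Add(z, z), Add(D, z)))) = Add(12, Mul(4, Mul(Mul(2, z), Add(D, z)))) = Add(12, Mul(4, Mul(2, z, Add(D, z)))) = Add(12, Mul(8, z, Add(D, z))))
Function('n')(l) = Mul(2, l, Add(3, l)) (Function('n')(l) = Mul(Add(3, l), Mul(2, l)) = Mul(2, l, Add(3, l)))
Function('A')(L) = Add(-1, Mul(7, L)) (Function('A')(L) = Add(-1, Mul(L, 7)) = Add(-1, Mul(7, L)))
Add(-11729, Mul(-1, Function('A')(Function('n')(Function('s')(6, Function('h')(-5, 0)))))) = Add(-11729, Mul(-1, Add(-1, Mul(7, Mul(2, Add(12, Mul(8, Pow(6, 2)), Mul(8, -5, 6)), Add(3, Add(12, Mul(8, Pow(6, 2)), Mul(8, -5, 6)))))))) = Add(-11729, Mul(-1, Add(-1, Mul(7, Mul(2, Add(12, Mul(8, 36), -240), Add(3, Add(12, Mul(8, 36), -240))))))) = Add(-11729, Mul(-1, Add(-1, Mul(7, Mul(2, Add(12, 288, -240), Add(3, Add(12, 288, -240))))))) = Add(-11729, Mul(-1, Add(-1, Mul(7, Mul(2, 60, Add(3, 60)))))) = Add(-11729, Mul(-1, Add(-1, Mul(7, Mul(2, 60, 63))))) = Add(-11729, Mul(-1, Add(-1, Mul(7, 7560)))) = Add(-11729, Mul(-1, Add(-1, 52920))) = Add(-11729, Mul(-1, 52919)) = Add(-11729, -52919) = -64648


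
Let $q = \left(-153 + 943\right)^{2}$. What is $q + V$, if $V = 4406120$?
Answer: $5030220$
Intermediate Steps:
$q = 624100$ ($q = 790^{2} = 624100$)
$q + V = 624100 + 4406120 = 5030220$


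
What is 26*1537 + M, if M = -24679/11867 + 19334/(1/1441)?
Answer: 331092313273/11867 ≈ 2.7900e+7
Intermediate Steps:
M = 330618084219/11867 (M = -24679*1/11867 + 19334/(1/1441) = -24679/11867 + 19334*1441 = -24679/11867 + 27860294 = 330618084219/11867 ≈ 2.7860e+7)
26*1537 + M = 26*1537 + 330618084219/11867 = 39962 + 330618084219/11867 = 331092313273/11867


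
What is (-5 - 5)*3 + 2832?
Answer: 2802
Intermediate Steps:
(-5 - 5)*3 + 2832 = -10*3 + 2832 = -30 + 2832 = 2802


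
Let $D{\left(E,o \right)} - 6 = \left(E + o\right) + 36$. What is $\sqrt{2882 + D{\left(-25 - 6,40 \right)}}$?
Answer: $\sqrt{2933} \approx 54.157$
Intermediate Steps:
$D{\left(E,o \right)} = 42 + E + o$ ($D{\left(E,o \right)} = 6 + \left(\left(E + o\right) + 36\right) = 6 + \left(36 + E + o\right) = 42 + E + o$)
$\sqrt{2882 + D{\left(-25 - 6,40 \right)}} = \sqrt{2882 + \left(42 - 31 + 40\right)} = \sqrt{2882 + 51} = \sqrt{2933}$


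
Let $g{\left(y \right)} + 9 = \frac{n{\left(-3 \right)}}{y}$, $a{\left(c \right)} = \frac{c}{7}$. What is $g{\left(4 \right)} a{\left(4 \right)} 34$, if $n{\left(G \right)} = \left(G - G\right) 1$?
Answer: $- \frac{1224}{7} \approx -174.86$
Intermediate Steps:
$n{\left(G \right)} = 0$ ($n{\left(G \right)} = 0 \cdot 1 = 0$)
$a{\left(c \right)} = \frac{c}{7}$ ($a{\left(c \right)} = c \frac{1}{7} = \frac{c}{7}$)
$g{\left(y \right)} = -9$ ($g{\left(y \right)} = -9 + \frac{0}{y} = -9 + 0 = -9$)
$g{\left(4 \right)} a{\left(4 \right)} 34 = - 9 \cdot \frac{1}{7} \cdot 4 \cdot 34 = \left(-9\right) \frac{4}{7} \cdot 34 = \left(- \frac{36}{7}\right) 34 = - \frac{1224}{7}$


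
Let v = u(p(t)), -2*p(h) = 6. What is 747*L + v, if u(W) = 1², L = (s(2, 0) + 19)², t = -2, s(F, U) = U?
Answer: 269668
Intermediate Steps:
p(h) = -3 (p(h) = -½*6 = -3)
L = 361 (L = (0 + 19)² = 19² = 361)
u(W) = 1
v = 1
747*L + v = 747*361 + 1 = 269667 + 1 = 269668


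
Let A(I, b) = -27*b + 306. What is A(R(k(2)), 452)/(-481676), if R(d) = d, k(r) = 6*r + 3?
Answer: 5949/240838 ≈ 0.024701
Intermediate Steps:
k(r) = 3 + 6*r
A(I, b) = 306 - 27*b
A(R(k(2)), 452)/(-481676) = (306 - 27*452)/(-481676) = (306 - 12204)*(-1/481676) = -11898*(-1/481676) = 5949/240838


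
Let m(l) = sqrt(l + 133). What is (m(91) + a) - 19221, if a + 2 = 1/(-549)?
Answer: -10553428/549 + 4*sqrt(14) ≈ -19208.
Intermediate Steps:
m(l) = sqrt(133 + l)
a = -1099/549 (a = -2 + 1/(-549) = -2 - 1/549 = -1099/549 ≈ -2.0018)
(m(91) + a) - 19221 = (sqrt(133 + 91) - 1099/549) - 19221 = (sqrt(224) - 1099/549) - 19221 = (4*sqrt(14) - 1099/549) - 19221 = (-1099/549 + 4*sqrt(14)) - 19221 = -10553428/549 + 4*sqrt(14)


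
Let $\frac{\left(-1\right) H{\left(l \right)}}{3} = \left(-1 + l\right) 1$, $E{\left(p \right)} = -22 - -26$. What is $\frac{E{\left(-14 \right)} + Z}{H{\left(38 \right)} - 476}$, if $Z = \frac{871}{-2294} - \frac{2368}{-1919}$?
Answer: $- \frac{21369487}{2584083182} \approx -0.0082697$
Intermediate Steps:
$E{\left(p \right)} = 4$ ($E{\left(p \right)} = -22 + 26 = 4$)
$H{\left(l \right)} = 3 - 3 l$ ($H{\left(l \right)} = - 3 \left(-1 + l\right) 1 = - 3 \left(-1 + l\right) = 3 - 3 l$)
$Z = \frac{3760743}{4402186}$ ($Z = 871 \left(- \frac{1}{2294}\right) - - \frac{2368}{1919} = - \frac{871}{2294} + \frac{2368}{1919} = \frac{3760743}{4402186} \approx 0.85429$)
$\frac{E{\left(-14 \right)} + Z}{H{\left(38 \right)} - 476} = \frac{4 + \frac{3760743}{4402186}}{\left(3 - 114\right) - 476} = \frac{21369487}{4402186 \left(\left(3 - 114\right) - 476\right)} = \frac{21369487}{4402186 \left(-111 - 476\right)} = \frac{21369487}{4402186 \left(-587\right)} = \frac{21369487}{4402186} \left(- \frac{1}{587}\right) = - \frac{21369487}{2584083182}$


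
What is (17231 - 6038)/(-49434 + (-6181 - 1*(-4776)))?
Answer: -11193/50839 ≈ -0.22017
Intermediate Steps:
(17231 - 6038)/(-49434 + (-6181 - 1*(-4776))) = 11193/(-49434 + (-6181 + 4776)) = 11193/(-49434 - 1405) = 11193/(-50839) = 11193*(-1/50839) = -11193/50839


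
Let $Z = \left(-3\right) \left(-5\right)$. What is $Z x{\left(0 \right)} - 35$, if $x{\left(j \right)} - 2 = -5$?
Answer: $-80$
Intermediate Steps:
$Z = 15$
$x{\left(j \right)} = -3$ ($x{\left(j \right)} = 2 - 5 = -3$)
$Z x{\left(0 \right)} - 35 = 15 \left(-3\right) - 35 = -45 - 35 = -80$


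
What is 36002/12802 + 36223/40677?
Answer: 964090100/260373477 ≈ 3.7027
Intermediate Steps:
36002/12802 + 36223/40677 = 36002*(1/12802) + 36223*(1/40677) = 18001/6401 + 36223/40677 = 964090100/260373477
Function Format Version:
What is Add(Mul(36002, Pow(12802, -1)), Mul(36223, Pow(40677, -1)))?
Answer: Rational(964090100, 260373477) ≈ 3.7027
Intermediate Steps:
Add(Mul(36002, Pow(12802, -1)), Mul(36223, Pow(40677, -1))) = Add(Mul(36002, Rational(1, 12802)), Mul(36223, Rational(1, 40677))) = Add(Rational(18001, 6401), Rational(36223, 40677)) = Rational(964090100, 260373477)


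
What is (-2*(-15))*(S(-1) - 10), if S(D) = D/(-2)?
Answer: -285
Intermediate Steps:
S(D) = -D/2 (S(D) = D*(-½) = -D/2)
(-2*(-15))*(S(-1) - 10) = (-2*(-15))*(-½*(-1) - 10) = 30*(½ - 10) = 30*(-19/2) = -285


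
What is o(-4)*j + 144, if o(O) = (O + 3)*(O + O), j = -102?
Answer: -672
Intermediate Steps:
o(O) = 2*O*(3 + O) (o(O) = (3 + O)*(2*O) = 2*O*(3 + O))
o(-4)*j + 144 = (2*(-4)*(3 - 4))*(-102) + 144 = (2*(-4)*(-1))*(-102) + 144 = 8*(-102) + 144 = -816 + 144 = -672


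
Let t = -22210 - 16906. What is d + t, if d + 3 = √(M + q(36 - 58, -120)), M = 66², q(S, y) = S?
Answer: -39119 + √4334 ≈ -39053.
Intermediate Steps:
t = -39116
M = 4356
d = -3 + √4334 (d = -3 + √(4356 + (36 - 58)) = -3 + √(4356 - 22) = -3 + √4334 ≈ 62.833)
d + t = (-3 + √4334) - 39116 = -39119 + √4334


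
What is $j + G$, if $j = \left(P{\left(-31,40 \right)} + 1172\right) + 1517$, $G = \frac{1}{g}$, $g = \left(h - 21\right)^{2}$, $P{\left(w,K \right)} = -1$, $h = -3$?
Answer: $\frac{1548289}{576} \approx 2688.0$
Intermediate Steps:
$g = 576$ ($g = \left(-3 - 21\right)^{2} = \left(-24\right)^{2} = 576$)
$G = \frac{1}{576} \approx 0.0017361$
$j = 2688$ ($j = \left(-1 + 1172\right) + 1517 = 1171 + 1517 = 2688$)
$j + G = 2688 + \frac{1}{576} = \frac{1548289}{576}$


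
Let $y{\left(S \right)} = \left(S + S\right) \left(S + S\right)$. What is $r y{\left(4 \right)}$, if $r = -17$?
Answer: $-1088$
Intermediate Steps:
$y{\left(S \right)} = 4 S^{2}$ ($y{\left(S \right)} = 2 S 2 S = 4 S^{2}$)
$r y{\left(4 \right)} = - 17 \cdot 4 \cdot 4^{2} = - 17 \cdot 4 \cdot 16 = \left(-17\right) 64 = -1088$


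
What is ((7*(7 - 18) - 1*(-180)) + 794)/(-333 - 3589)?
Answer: -897/3922 ≈ -0.22871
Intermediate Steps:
((7*(7 - 18) - 1*(-180)) + 794)/(-333 - 3589) = ((7*(-11) + 180) + 794)/(-3922) = ((-77 + 180) + 794)*(-1/3922) = (103 + 794)*(-1/3922) = 897*(-1/3922) = -897/3922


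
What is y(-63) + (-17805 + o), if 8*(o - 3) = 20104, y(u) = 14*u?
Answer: -16171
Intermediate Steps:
o = 2516 (o = 3 + (⅛)*20104 = 3 + 2513 = 2516)
y(-63) + (-17805 + o) = 14*(-63) + (-17805 + 2516) = -882 - 15289 = -16171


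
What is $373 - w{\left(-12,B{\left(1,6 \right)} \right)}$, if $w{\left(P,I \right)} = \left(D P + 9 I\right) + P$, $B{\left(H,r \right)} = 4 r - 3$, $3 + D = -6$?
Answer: $88$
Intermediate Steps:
$D = -9$ ($D = -3 - 6 = -9$)
$B{\left(H,r \right)} = -3 + 4 r$
$w{\left(P,I \right)} = - 8 P + 9 I$ ($w{\left(P,I \right)} = \left(- 9 P + 9 I\right) + P = - 8 P + 9 I$)
$373 - w{\left(-12,B{\left(1,6 \right)} \right)} = 373 - \left(\left(-8\right) \left(-12\right) + 9 \left(-3 + 4 \cdot 6\right)\right) = 373 - \left(96 + 9 \left(-3 + 24\right)\right) = 373 - \left(96 + 9 \cdot 21\right) = 373 - \left(96 + 189\right) = 373 - 285 = 88$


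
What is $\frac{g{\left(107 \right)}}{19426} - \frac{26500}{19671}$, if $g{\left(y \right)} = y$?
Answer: $- \frac{512684203}{382128846} \approx -1.3417$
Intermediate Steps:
$\frac{g{\left(107 \right)}}{19426} - \frac{26500}{19671} = \frac{107}{19426} - \frac{26500}{19671} = - \frac{512684203}{382128846}$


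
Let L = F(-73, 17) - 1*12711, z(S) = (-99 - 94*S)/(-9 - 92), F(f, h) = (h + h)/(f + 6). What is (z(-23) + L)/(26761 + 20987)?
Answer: -21539248/80777679 ≈ -0.26665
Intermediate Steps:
F(f, h) = 2*h/(6 + f) (F(f, h) = (2*h)/(6 + f) = 2*h/(6 + f))
z(S) = 99/101 + 94*S/101 (z(S) = (-99 - 94*S)/(-101) = (-99 - 94*S)*(-1/101) = 99/101 + 94*S/101)
L = -851671/67 (L = 2*17/(6 - 73) - 1*12711 = 2*17/(-67) - 12711 = 2*17*(-1/67) - 12711 = -34/67 - 12711 = -851671/67 ≈ -12712.)
(z(-23) + L)/(26761 + 20987) = ((99/101 + (94/101)*(-23)) - 851671/67)/(26761 + 20987) = ((99/101 - 2162/101) - 851671/67)/47748 = (-2063/101 - 851671/67)*(1/47748) = -86156992/6767*1/47748 = -21539248/80777679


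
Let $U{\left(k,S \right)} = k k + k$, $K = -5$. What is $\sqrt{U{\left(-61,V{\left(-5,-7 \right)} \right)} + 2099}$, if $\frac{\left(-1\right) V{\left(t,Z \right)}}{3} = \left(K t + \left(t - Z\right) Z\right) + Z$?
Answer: $\sqrt{5759} \approx 75.888$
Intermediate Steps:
$V{\left(t,Z \right)} = - 3 Z + 15 t - 3 Z \left(t - Z\right)$ ($V{\left(t,Z \right)} = - 3 \left(\left(- 5 t + \left(t - Z\right) Z\right) + Z\right) = - 3 \left(\left(- 5 t + Z \left(t - Z\right)\right) + Z\right) = - 3 \left(Z - 5 t + Z \left(t - Z\right)\right) = - 3 Z + 15 t - 3 Z \left(t - Z\right)$)
$U{\left(k,S \right)} = k + k^{2}$ ($U{\left(k,S \right)} = k^{2} + k = k + k^{2}$)
$\sqrt{U{\left(-61,V{\left(-5,-7 \right)} \right)} + 2099} = \sqrt{- 61 \left(1 - 61\right) + 2099} = \sqrt{\left(-61\right) \left(-60\right) + 2099} = \sqrt{3660 + 2099} = \sqrt{5759}$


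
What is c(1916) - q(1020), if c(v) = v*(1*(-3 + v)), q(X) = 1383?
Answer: 3663925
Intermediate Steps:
c(v) = v*(-3 + v)
c(1916) - q(1020) = 1916*(-3 + 1916) - 1*1383 = 1916*1913 - 1383 = 3665308 - 1383 = 3663925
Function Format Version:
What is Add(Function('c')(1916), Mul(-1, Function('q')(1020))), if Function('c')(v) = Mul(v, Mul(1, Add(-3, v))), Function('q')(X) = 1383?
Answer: 3663925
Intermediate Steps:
Function('c')(v) = Mul(v, Add(-3, v))
Add(Function('c')(1916), Mul(-1, Function('q')(1020))) = Add(Mul(1916, Add(-3, 1916)), Mul(-1, 1383)) = Add(Mul(1916, 1913), -1383) = Add(3665308, -1383) = 3663925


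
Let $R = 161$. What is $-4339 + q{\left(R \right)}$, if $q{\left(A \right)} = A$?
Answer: $-4178$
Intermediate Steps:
$-4339 + q{\left(R \right)} = -4339 + 161 = -4178$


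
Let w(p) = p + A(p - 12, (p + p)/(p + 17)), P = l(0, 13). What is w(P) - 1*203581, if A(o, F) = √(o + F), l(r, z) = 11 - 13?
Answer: -203583 + I*√3210/15 ≈ -2.0358e+5 + 3.7771*I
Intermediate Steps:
l(r, z) = -2
P = -2
A(o, F) = √(F + o)
w(p) = p + √(-12 + p + 2*p/(17 + p)) (w(p) = p + √((p + p)/(p + 17) + (p - 12)) = p + √((2*p)/(17 + p) + (-12 + p)) = p + √(2*p/(17 + p) + (-12 + p)) = p + √(-12 + p + 2*p/(17 + p)))
w(P) - 1*203581 = (-2 + √((-204 + (-2)² + 7*(-2))/(17 - 2))) - 1*203581 = (-2 + √((-204 + 4 - 14)/15)) - 203581 = (-2 + √((1/15)*(-214))) - 203581 = (-2 + √(-214/15)) - 203581 = (-2 + I*√3210/15) - 203581 = -203583 + I*√3210/15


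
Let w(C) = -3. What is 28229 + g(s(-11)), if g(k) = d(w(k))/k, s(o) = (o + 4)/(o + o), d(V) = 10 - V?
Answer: 197889/7 ≈ 28270.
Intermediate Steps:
s(o) = (4 + o)/(2*o) (s(o) = (4 + o)/((2*o)) = (4 + o)*(1/(2*o)) = (4 + o)/(2*o))
g(k) = 13/k (g(k) = (10 - 1*(-3))/k = (10 + 3)/k = 13/k)
28229 + g(s(-11)) = 28229 + 13/(((½)*(4 - 11)/(-11))) = 28229 + 13/(((½)*(-1/11)*(-7))) = 28229 + 13/(7/22) = 28229 + 13*(22/7) = 28229 + 286/7 = 197889/7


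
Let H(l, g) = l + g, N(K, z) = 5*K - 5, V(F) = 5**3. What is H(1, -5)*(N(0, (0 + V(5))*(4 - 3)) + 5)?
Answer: 0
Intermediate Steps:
V(F) = 125
N(K, z) = -5 + 5*K
H(l, g) = g + l
H(1, -5)*(N(0, (0 + V(5))*(4 - 3)) + 5) = (-5 + 1)*((-5 + 5*0) + 5) = -4*((-5 + 0) + 5) = -4*(-5 + 5) = -4*0 = 0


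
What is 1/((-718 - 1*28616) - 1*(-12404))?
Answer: -1/16930 ≈ -5.9067e-5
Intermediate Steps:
1/((-718 - 1*28616) - 1*(-12404)) = 1/((-718 - 28616) + 12404) = 1/(-29334 + 12404) = 1/(-16930) = -1/16930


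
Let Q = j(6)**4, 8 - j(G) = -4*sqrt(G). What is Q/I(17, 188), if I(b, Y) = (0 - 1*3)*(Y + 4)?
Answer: -784/9 - 320*sqrt(6)/9 ≈ -174.20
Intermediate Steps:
j(G) = 8 + 4*sqrt(G) (j(G) = 8 - (-4)*sqrt(G) = 8 + 4*sqrt(G))
I(b, Y) = -12 - 3*Y (I(b, Y) = (0 - 3)*(4 + Y) = -3*(4 + Y) = -12 - 3*Y)
Q = (8 + 4*sqrt(6))**4 ≈ 1.0034e+5
Q/I(17, 188) = (50176 + 20480*sqrt(6))/(-12 - 3*188) = (50176 + 20480*sqrt(6))/(-12 - 564) = (50176 + 20480*sqrt(6))/(-576) = (50176 + 20480*sqrt(6))*(-1/576) = -784/9 - 320*sqrt(6)/9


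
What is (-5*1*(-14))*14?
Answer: 980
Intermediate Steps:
(-5*1*(-14))*14 = -5*(-14)*14 = 70*14 = 980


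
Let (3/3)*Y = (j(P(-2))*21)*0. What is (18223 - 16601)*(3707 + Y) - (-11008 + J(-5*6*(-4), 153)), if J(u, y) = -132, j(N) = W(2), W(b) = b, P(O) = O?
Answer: 6023894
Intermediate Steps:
j(N) = 2
Y = 0 (Y = (2*21)*0 = 42*0 = 0)
(18223 - 16601)*(3707 + Y) - (-11008 + J(-5*6*(-4), 153)) = (18223 - 16601)*(3707 + 0) - (-11008 - 132) = 1622*3707 - 1*(-11140) = 6012754 + 11140 = 6023894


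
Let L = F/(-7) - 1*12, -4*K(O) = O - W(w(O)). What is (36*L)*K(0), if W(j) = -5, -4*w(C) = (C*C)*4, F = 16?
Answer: 4500/7 ≈ 642.86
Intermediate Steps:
w(C) = -C**2 (w(C) = -C*C*4/4 = -C**2*4/4 = -C**2)
K(O) = -5/4 - O/4 (K(O) = -(O - 1*(-5))/4 = -(O + 5)/4 = -(5 + O)/4 = -5/4 - O/4)
L = -100/7 (L = 16/(-7) - 1*12 = 16*(-1/7) - 12 = -16/7 - 12 = -100/7 ≈ -14.286)
(36*L)*K(0) = (36*(-100/7))*(-5/4 - 1/4*0) = -3600*(-5/4 + 0)/7 = -3600/7*(-5/4) = 4500/7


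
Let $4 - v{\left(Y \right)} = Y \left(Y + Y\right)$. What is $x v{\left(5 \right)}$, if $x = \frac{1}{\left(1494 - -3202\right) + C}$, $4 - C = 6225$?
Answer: $\frac{46}{1525} \approx 0.030164$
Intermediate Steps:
$v{\left(Y \right)} = 4 - 2 Y^{2}$ ($v{\left(Y \right)} = 4 - Y \left(Y + Y\right) = 4 - Y 2 Y = 4 - 2 Y^{2}$)
$C = -6221$ ($C = 4 - 6225 = -6221$)
$x = - \frac{1}{1525}$ ($x = \frac{1}{\left(1494 - -3202\right) - 6221} = \frac{1}{\left(1494 + 3202\right) - 6221} = \frac{1}{4696 - 6221} = \frac{1}{-1525} = - \frac{1}{1525} \approx -0.00065574$)
$x v{\left(5 \right)} = - \frac{4 - 2 \cdot 5^{2}}{1525} = - \frac{4 - 50}{1525} = \left(- \frac{1}{1525}\right) \left(-46\right) = \frac{46}{1525}$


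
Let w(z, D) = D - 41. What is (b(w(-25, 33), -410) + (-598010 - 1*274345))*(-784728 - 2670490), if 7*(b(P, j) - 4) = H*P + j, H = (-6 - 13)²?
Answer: 21110535451590/7 ≈ 3.0158e+12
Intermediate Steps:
H = 361 (H = (-19)² = 361)
w(z, D) = -41 + D
b(P, j) = 4 + j/7 + 361*P/7 (b(P, j) = 4 + (361*P + j)/7 = 4 + (j + 361*P)/7 = 4 + (j/7 + 361*P/7) = 4 + j/7 + 361*P/7)
(b(w(-25, 33), -410) + (-598010 - 1*274345))*(-784728 - 2670490) = ((4 + (⅐)*(-410) + 361*(-41 + 33)/7) + (-598010 - 1*274345))*(-784728 - 2670490) = ((4 - 410/7 + (361/7)*(-8)) + (-598010 - 274345))*(-3455218) = ((4 - 410/7 - 2888/7) - 872355)*(-3455218) = (-3270/7 - 872355)*(-3455218) = -6109755/7*(-3455218) = 21110535451590/7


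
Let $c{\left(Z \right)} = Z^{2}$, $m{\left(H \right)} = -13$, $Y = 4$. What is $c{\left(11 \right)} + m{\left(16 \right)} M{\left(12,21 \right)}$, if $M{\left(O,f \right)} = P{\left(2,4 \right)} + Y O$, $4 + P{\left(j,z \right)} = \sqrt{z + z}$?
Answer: $-451 - 26 \sqrt{2} \approx -487.77$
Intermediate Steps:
$P{\left(j,z \right)} = -4 + \sqrt{2} \sqrt{z}$ ($P{\left(j,z \right)} = -4 + \sqrt{z + z} = -4 + \sqrt{2 z} = -4 + \sqrt{2} \sqrt{z}$)
$M{\left(O,f \right)} = -4 + 2 \sqrt{2} + 4 O$ ($M{\left(O,f \right)} = \left(-4 + \sqrt{2} \sqrt{4}\right) + 4 O = \left(-4 + \sqrt{2} \cdot 2\right) + 4 O = \left(-4 + 2 \sqrt{2}\right) + 4 O = -4 + 2 \sqrt{2} + 4 O$)
$c{\left(11 \right)} + m{\left(16 \right)} M{\left(12,21 \right)} = 11^{2} - 13 \left(-4 + 2 \sqrt{2} + 4 \cdot 12\right) = 121 - 13 \left(-4 + 2 \sqrt{2} + 48\right) = 121 - 13 \left(44 + 2 \sqrt{2}\right) = 121 - \left(572 + 26 \sqrt{2}\right) = -451 - 26 \sqrt{2}$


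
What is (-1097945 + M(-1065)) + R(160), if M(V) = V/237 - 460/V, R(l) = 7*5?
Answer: -18474599917/16827 ≈ -1.0979e+6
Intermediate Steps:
R(l) = 35
M(V) = -460/V + V/237 (M(V) = V*(1/237) - 460/V = V/237 - 460/V = -460/V + V/237)
(-1097945 + M(-1065)) + R(160) = (-1097945 + (-460/(-1065) + (1/237)*(-1065))) + 35 = (-1097945 + (-460*(-1/1065) - 355/79)) + 35 = (-1097945 + (92/213 - 355/79)) + 35 = (-1097945 - 68347/16827) + 35 = -18475188862/16827 + 35 = -18474599917/16827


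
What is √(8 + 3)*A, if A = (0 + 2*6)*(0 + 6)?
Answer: 72*√11 ≈ 238.80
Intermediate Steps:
A = 72 (A = (0 + 12)*6 = 12*6 = 72)
√(8 + 3)*A = √(8 + 3)*72 = √11*72 = 72*√11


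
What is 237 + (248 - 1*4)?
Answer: 481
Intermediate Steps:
237 + (248 - 1*4) = 237 + (248 - 4) = 237 + 244 = 481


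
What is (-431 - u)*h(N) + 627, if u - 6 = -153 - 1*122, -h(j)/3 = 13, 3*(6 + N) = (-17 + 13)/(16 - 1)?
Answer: 6945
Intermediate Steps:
N = -274/45 (N = -6 + ((-17 + 13)/(16 - 1))/3 = -6 + (-4/15)/3 = -6 + (-4*1/15)/3 = -6 + (⅓)*(-4/15) = -6 - 4/45 = -274/45 ≈ -6.0889)
h(j) = -39 (h(j) = -3*13 = -39)
u = -269 (u = 6 + (-153 - 1*122) = 6 + (-153 - 122) = 6 - 275 = -269)
(-431 - u)*h(N) + 627 = (-431 - 1*(-269))*(-39) + 627 = (-431 + 269)*(-39) + 627 = -162*(-39) + 627 = 6318 + 627 = 6945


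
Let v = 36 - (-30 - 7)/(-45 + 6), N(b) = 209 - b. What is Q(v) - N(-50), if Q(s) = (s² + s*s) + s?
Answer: 3396752/1521 ≈ 2233.2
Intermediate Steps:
v = 1367/39 (v = 36 - (-37)/(-39) = 36 - (-37)*(-1)/39 = 36 - 1*37/39 = 36 - 37/39 = 1367/39 ≈ 35.051)
Q(s) = s + 2*s² (Q(s) = (s² + s²) + s = 2*s² + s = s + 2*s²)
Q(v) - N(-50) = 1367*(1 + 2*(1367/39))/39 - (209 - 1*(-50)) = 1367*(1 + 2734/39)/39 - (209 + 50) = (1367/39)*(2773/39) - 1*259 = 3790691/1521 - 259 = 3396752/1521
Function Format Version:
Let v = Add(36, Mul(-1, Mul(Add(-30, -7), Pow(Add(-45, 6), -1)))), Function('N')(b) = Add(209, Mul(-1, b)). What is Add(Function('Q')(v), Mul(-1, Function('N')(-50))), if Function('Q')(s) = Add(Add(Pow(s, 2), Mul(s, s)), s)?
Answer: Rational(3396752, 1521) ≈ 2233.2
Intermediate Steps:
v = Rational(1367, 39) (v = Add(36, Mul(-1, Mul(-37, Pow(-39, -1)))) = Add(36, Mul(-1, Mul(-37, Rational(-1, 39)))) = Add(36, Mul(-1, Rational(37, 39))) = Add(36, Rational(-37, 39)) = Rational(1367, 39) ≈ 35.051)
Function('Q')(s) = Add(s, Mul(2, Pow(s, 2))) (Function('Q')(s) = Add(Add(Pow(s, 2), Pow(s, 2)), s) = Add(Mul(2, Pow(s, 2)), s) = Add(s, Mul(2, Pow(s, 2))))
Add(Function('Q')(v), Mul(-1, Function('N')(-50))) = Add(Mul(Rational(1367, 39), Add(1, Mul(2, Rational(1367, 39)))), Mul(-1, Add(209, Mul(-1, -50)))) = Add(Mul(Rational(1367, 39), Add(1, Rational(2734, 39))), Mul(-1, Add(209, 50))) = Add(Mul(Rational(1367, 39), Rational(2773, 39)), Mul(-1, 259)) = Add(Rational(3790691, 1521), -259) = Rational(3396752, 1521)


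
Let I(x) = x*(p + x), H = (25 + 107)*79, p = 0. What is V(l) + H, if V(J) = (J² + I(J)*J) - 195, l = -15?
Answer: 7083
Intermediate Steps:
H = 10428 (H = 132*79 = 10428)
I(x) = x² (I(x) = x*(0 + x) = x*x = x²)
V(J) = -195 + J² + J³ (V(J) = (J² + J²*J) - 195 = (J² + J³) - 195 = -195 + J² + J³)
V(l) + H = (-195 + (-15)² + (-15)³) + 10428 = (-195 + 225 - 3375) + 10428 = -3345 + 10428 = 7083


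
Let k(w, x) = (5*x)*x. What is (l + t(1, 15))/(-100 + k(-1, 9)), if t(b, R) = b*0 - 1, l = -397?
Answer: -398/305 ≈ -1.3049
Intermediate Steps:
k(w, x) = 5*x²
t(b, R) = -1 (t(b, R) = 0 - 1 = -1)
(l + t(1, 15))/(-100 + k(-1, 9)) = (-397 - 1)/(-100 + 5*9²) = -398/(-100 + 5*81) = -398/(-100 + 405) = -398/305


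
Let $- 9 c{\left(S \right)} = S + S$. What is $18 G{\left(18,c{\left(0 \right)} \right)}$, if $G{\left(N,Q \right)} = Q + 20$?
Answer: $360$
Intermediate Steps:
$c{\left(S \right)} = - \frac{2 S}{9}$ ($c{\left(S \right)} = - \frac{S + S}{9} = - \frac{2 S}{9}$)
$G{\left(N,Q \right)} = 20 + Q$
$18 G{\left(18,c{\left(0 \right)} \right)} = 18 \left(20 - 0\right) = 18 \left(20 + 0\right) = 18 \cdot 20 = 360$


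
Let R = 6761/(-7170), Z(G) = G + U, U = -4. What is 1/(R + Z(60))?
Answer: 7170/394759 ≈ 0.018163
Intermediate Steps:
Z(G) = -4 + G (Z(G) = G - 4 = -4 + G)
R = -6761/7170 (R = 6761*(-1/7170) = -6761/7170 ≈ -0.94296)
1/(R + Z(60)) = 1/(-6761/7170 + (-4 + 60)) = 1/(-6761/7170 + 56) = 1/(394759/7170) = 7170/394759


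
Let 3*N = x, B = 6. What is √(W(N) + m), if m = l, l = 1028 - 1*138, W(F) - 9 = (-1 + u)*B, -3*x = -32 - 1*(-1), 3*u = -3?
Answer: √887 ≈ 29.783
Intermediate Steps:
u = -1 (u = (⅓)*(-3) = -1)
x = 31/3 (x = -(-32 - 1*(-1))/3 = -(-32 + 1)/3 = -⅓*(-31) = 31/3 ≈ 10.333)
N = 31/9 (N = (⅓)*(31/3) = 31/9 ≈ 3.4444)
W(F) = -3 (W(F) = 9 + (-1 - 1)*6 = 9 - 2*6 = 9 - 12 = -3)
l = 890 (l = 1028 - 138 = 890)
m = 890
√(W(N) + m) = √(-3 + 890) = √887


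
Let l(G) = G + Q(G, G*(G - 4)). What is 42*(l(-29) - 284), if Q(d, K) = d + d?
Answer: -15582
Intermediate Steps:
Q(d, K) = 2*d
l(G) = 3*G (l(G) = G + 2*G = 3*G)
42*(l(-29) - 284) = 42*(3*(-29) - 284) = 42*(-87 - 284) = 42*(-371) = -15582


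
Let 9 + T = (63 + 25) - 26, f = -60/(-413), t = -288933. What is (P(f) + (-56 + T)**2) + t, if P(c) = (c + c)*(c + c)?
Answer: -49281463356/170569 ≈ -2.8892e+5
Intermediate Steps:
f = 60/413 (f = -60*(-1/413) = 60/413 ≈ 0.14528)
P(c) = 4*c**2 (P(c) = (2*c)*(2*c) = 4*c**2)
T = 53 (T = -9 + ((63 + 25) - 26) = -9 + (88 - 26) = -9 + 62 = 53)
(P(f) + (-56 + T)**2) + t = (4*(60/413)**2 + (-56 + 53)**2) - 288933 = (4*(3600/170569) + (-3)**2) - 288933 = (14400/170569 + 9) - 288933 = 1549521/170569 - 288933 = -49281463356/170569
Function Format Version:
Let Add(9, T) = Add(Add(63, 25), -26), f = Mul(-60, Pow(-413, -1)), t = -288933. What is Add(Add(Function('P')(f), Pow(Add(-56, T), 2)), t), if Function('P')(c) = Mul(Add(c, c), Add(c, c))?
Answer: Rational(-49281463356, 170569) ≈ -2.8892e+5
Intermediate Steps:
f = Rational(60, 413) (f = Mul(-60, Rational(-1, 413)) = Rational(60, 413) ≈ 0.14528)
Function('P')(c) = Mul(4, Pow(c, 2)) (Function('P')(c) = Mul(Mul(2, c), Mul(2, c)) = Mul(4, Pow(c, 2)))
T = 53 (T = Add(-9, Add(Add(63, 25), -26)) = Add(-9, Add(88, -26)) = Add(-9, 62) = 53)
Add(Add(Function('P')(f), Pow(Add(-56, T), 2)), t) = Add(Add(Mul(4, Pow(Rational(60, 413), 2)), Pow(Add(-56, 53), 2)), -288933) = Add(Add(Mul(4, Rational(3600, 170569)), Pow(-3, 2)), -288933) = Add(Add(Rational(14400, 170569), 9), -288933) = Add(Rational(1549521, 170569), -288933) = Rational(-49281463356, 170569)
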